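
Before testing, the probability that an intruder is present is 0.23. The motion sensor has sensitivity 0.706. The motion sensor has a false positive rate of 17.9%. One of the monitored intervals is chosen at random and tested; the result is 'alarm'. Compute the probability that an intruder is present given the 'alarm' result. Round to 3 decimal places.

Write H for 'an intruder is present'. Prior odds H:¬H = 0.23/0.77 = 0.29870. For the 'alarm' outcome, the likelihood ratio is 0.706/0.179 = 3.9441.
Posterior odds = 0.29870 × 3.9441 = 1.1781, so P(H|E) = 1.1781/(1+1.1781) = 0.541.

P(H | E) ≈ 0.541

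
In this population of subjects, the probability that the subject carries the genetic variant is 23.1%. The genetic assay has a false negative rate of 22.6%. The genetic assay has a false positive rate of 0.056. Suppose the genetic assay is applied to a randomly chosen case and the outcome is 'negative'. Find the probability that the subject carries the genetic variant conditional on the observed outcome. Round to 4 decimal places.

P(H | E) ≈ 0.0671

Let H be the event that the subject carries the genetic variant. P(H) = 0.231, so P(¬H) = 0.769. With E the 'negative' result, P(E|H) = 0.226 and P(E|¬H) = 0.944.
P(E) = 0.226·0.231 + 0.944·0.769 = 0.052206 + 0.72594 = 0.77814.
By Bayes' theorem, P(H|E) = 0.052206 / 0.77814 = 0.0671.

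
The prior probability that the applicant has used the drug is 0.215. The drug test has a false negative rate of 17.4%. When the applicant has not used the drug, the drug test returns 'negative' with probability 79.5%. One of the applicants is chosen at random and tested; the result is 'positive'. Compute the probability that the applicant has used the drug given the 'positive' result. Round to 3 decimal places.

P(H | E) ≈ 0.525

Write H for 'the applicant has used the drug'. Prior odds H:¬H = 0.215/0.785 = 0.27389. For the 'positive' outcome, the likelihood ratio is 0.826/0.205 = 4.0293.
Posterior odds = 0.27389 × 4.0293 = 1.1036, so P(H|E) = 1.1036/(1+1.1036) = 0.525.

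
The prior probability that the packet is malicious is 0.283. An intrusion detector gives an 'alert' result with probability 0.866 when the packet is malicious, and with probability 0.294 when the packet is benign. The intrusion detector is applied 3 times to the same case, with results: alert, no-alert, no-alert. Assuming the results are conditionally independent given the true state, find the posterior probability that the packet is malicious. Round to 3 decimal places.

Posterior P(H) ≈ 0.040

With H the event that the packet is malicious, the joint likelihood of the observed sequence is P(data|H) = 0.866·0.134·0.134 = 0.015550 and P(data|¬H) = 0.294·0.706·0.706 = 0.14654.
Bayes: P(H|data) = 0.283·0.015550 / (0.283·0.015550 + 0.717·0.14654) = 0.0044006/0.10947 = 0.0402.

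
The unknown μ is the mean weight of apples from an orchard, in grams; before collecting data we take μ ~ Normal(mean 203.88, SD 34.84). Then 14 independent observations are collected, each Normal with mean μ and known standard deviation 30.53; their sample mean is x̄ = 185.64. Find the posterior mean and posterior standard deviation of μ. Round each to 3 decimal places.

With known σ, the Normal prior is conjugate. Weight on the data is w = (n/σ²)/(n/σ² + 1/τ₀²) = 0.0150202/(0.0150202+0.00082384) = 0.94800.
Posterior mean = w·x̄ + (1−w)·μ₀ = 0.94800·185.64 + 0.051997·203.88 = 186.588. Posterior variance = 1/(0.0150202+0.00082384) = 63.1154, so SD = 7.945.

Posterior mean ≈ 186.588; posterior SD ≈ 7.945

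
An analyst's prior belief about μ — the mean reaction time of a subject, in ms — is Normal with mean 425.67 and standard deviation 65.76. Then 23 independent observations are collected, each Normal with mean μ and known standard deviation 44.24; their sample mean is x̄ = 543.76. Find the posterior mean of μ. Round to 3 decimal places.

Posterior mean ≈ 541.481

Prior precision 1/τ₀² = 1/65.76² = 0.00023125; data precision n/σ² = 23/44.24² = 0.0117516.
Posterior precision = 0.00023125 + 0.0117516 = 0.0119829.
Posterior mean = (0.00023125·425.67 + 0.0117516·543.76) / 0.0119829 = 541.481.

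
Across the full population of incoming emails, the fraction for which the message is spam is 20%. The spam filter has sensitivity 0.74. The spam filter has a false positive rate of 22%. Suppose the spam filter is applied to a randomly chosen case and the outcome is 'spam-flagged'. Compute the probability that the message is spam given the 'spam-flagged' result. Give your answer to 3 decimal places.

Let H be the event that the message is spam. P(H) = 0.2, so P(¬H) = 0.8. With E the 'spam-flagged' result, P(E|H) = 0.74 and P(E|¬H) = 0.22.
P(E) = 0.74·0.2 + 0.22·0.8 = 0.14800 + 0.17600 = 0.32400.
By Bayes' theorem, P(H|E) = 0.14800 / 0.32400 = 0.457.

P(H | E) ≈ 0.457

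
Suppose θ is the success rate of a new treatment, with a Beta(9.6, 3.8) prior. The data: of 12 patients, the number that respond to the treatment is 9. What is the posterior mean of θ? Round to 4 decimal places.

Posterior mean ≈ 0.7323

Observing 9 successes and 3 failures updates Beta(9.6, 3.8) by adding the success and failure counts to the two shape parameters: α = 9.6+9 = 18.6, β = 3.8+3 = 6.8.
E[θ | data] = 18.6/(18.6+6.8) = 0.7323.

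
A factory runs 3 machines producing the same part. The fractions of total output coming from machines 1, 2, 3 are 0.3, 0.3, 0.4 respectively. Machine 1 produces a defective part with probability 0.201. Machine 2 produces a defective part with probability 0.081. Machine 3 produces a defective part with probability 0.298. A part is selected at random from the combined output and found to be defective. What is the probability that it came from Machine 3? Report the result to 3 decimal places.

P(defective|M1) = 0.201; P(defective|M2) = 0.081; P(defective|M3) = 0.298.
Prior × likelihood for each source: 0.3·0.201=0.06030, 0.3·0.081=0.02430, 0.4·0.298=0.1192. Summing gives P(defective) = 0.20380.
P(Machine 3 | defective) = 0.1192 / 0.20380 = 0.585.

Posterior probability ≈ 0.585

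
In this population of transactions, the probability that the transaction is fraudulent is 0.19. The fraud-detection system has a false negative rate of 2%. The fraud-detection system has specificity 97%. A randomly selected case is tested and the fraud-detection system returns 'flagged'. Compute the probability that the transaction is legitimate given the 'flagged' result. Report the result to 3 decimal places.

P(¬H | E) ≈ 0.115

Write H for 'the transaction is fraudulent'. Prior odds H:¬H = 0.19/0.81 = 0.23457. For the 'flagged' outcome, the likelihood ratio is 0.98/0.03 = 32.667.
Posterior odds = 0.23457 × 32.667 = 7.6626, so P(H|E) = 7.6626/(1+7.6626) = 0.885. Then P(¬H|E) = 1 − 0.885 = 0.115.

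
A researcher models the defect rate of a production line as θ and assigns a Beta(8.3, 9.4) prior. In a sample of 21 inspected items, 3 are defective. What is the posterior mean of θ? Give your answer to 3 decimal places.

The binomial likelihood is conjugate to the Beta prior: with 3 successes and 18 failures, the posterior is Beta(8.3+3, 9.4+18) = Beta(11.3, 27.4).
Posterior mean = α/(α+β) = 11.3/38.7 = 0.292.

Posterior mean ≈ 0.292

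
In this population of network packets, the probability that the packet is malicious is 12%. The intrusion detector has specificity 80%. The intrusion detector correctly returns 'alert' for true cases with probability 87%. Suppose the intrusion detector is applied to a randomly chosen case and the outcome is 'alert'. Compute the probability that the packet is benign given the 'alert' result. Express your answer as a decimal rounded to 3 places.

Let H be the event that the packet is malicious. P(H) = 0.12, so P(¬H) = 0.88. With E the 'alert' result, P(E|H) = 0.87 and P(E|¬H) = 0.2.
P(E) = 0.87·0.12 + 0.2·0.88 = 0.10440 + 0.17600 = 0.28040.
By Bayes' theorem, P(H|E) = 0.10440 / 0.28040 = 0.372. Hence P(¬H|E) = 1 − 0.372 = 0.628.

P(¬H | E) ≈ 0.628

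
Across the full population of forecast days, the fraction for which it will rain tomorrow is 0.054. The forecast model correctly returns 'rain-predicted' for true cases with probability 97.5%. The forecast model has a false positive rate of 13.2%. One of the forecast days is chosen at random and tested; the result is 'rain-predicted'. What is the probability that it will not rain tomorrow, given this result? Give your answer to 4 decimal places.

P(¬H | E) ≈ 0.7034

Write H for 'it will rain tomorrow'. Prior odds H:¬H = 0.054/0.946 = 0.057082. For the 'rain-predicted' outcome, the likelihood ratio is 0.975/0.132 = 7.3864.
Posterior odds = 0.057082 × 7.3864 = 0.42163, so P(H|E) = 0.42163/(1+0.42163) = 0.2966. Then P(¬H|E) = 1 − 0.2966 = 0.7034.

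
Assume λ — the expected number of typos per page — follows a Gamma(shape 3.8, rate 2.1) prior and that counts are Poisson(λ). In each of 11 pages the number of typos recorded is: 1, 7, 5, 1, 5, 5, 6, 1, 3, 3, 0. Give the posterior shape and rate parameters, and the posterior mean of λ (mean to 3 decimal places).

Total count ∑xᵢ = 37 over n = 11 pages.
Gamma is conjugate to the Poisson likelihood: posterior is Gamma(shape = 3.8+37 = 40.8, rate = 2.1+11 = 13.1).
Posterior mean = shape/rate = 40.8/13.1 = 3.115.

Posterior: Gamma(shape=40.8, rate=13.1); mean ≈ 3.115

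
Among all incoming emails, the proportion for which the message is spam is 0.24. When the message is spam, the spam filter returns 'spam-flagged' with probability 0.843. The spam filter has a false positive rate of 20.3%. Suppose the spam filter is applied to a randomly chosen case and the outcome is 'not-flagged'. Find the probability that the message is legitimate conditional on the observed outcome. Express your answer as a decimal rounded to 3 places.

P(¬H | E) ≈ 0.941

Let H be the event that the message is spam. P(H) = 0.24, so P(¬H) = 0.76. With E the 'not-flagged' result, P(E|H) = 0.157 and P(E|¬H) = 0.797.
P(E) = 0.157·0.24 + 0.797·0.76 = 0.037680 + 0.60572 = 0.64340.
By Bayes' theorem, P(H|E) = 0.037680 / 0.64340 = 0.059. Hence P(¬H|E) = 1 − 0.059 = 0.941.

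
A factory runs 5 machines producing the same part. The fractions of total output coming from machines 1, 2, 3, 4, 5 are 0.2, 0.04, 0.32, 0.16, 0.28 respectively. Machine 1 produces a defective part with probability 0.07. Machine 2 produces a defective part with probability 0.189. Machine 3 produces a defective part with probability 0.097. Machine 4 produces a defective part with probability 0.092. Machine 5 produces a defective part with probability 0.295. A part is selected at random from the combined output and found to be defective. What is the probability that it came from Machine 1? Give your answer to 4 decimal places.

Posterior probability ≈ 0.0934

Tabulate prior·likelihood by source: [1] prior 0.2, lik 0.07, product 0.01400; [2] prior 0.04, lik 0.189, product 0.007560; [3] prior 0.32, lik 0.097, product 0.03104; [4] prior 0.16, lik 0.092, product 0.01472; [5] prior 0.28, lik 0.295, product 0.08260.
Normalizing constant = 0.14992; the posterior for Machine 1 is its product over the sum, 0.01400/0.14992 = 0.0934.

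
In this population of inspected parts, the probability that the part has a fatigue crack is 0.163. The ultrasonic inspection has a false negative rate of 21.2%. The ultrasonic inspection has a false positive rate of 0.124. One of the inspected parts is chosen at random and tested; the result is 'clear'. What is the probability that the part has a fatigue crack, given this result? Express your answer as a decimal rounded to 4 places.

Write H for 'the part has a fatigue crack'. Prior odds H:¬H = 0.163/0.837 = 0.19474. For the 'clear' outcome, the likelihood ratio is 0.212/0.876 = 0.24201.
Posterior odds = 0.19474 × 0.24201 = 0.047130, so P(H|E) = 0.047130/(1+0.047130) = 0.0450.

P(H | E) ≈ 0.0450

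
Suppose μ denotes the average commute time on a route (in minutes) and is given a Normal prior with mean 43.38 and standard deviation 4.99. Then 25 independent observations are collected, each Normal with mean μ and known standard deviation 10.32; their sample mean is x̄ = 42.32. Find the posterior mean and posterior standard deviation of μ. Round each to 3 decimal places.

With known σ, the Normal prior is conjugate. Weight on the data is w = (n/σ²)/(n/σ² + 1/τ₀²) = 0.234736/(0.234736+0.0401605) = 0.85391.
Posterior mean = w·x̄ + (1−w)·μ₀ = 0.85391·42.32 + 0.14609·43.38 = 42.475. Posterior variance = 1/(0.234736+0.0401605) = 3.63773, so SD = 1.907.

Posterior mean ≈ 42.475; posterior SD ≈ 1.907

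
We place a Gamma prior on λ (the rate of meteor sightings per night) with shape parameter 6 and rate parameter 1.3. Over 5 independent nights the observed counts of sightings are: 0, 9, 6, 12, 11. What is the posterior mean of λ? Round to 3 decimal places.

The Poisson likelihood adds the total count to the shape and the number of exposure periods to the rate. Here ∑xᵢ = 38 and n = 5, so shape 6→44 and rate 1.3→6.3.
Posterior mean = shape/rate = 44/6.3 = 6.984.

Posterior mean ≈ 6.984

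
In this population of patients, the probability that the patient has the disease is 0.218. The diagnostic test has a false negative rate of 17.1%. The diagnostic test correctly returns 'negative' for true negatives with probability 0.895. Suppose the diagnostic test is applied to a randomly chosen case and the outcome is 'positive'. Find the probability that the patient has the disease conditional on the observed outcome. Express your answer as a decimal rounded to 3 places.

Let H be the event that the patient has the disease. P(H) = 0.218, so P(¬H) = 0.782. With E the 'positive' result, P(E|H) = 0.829 and P(E|¬H) = 0.105.
P(E) = 0.829·0.218 + 0.105·0.782 = 0.18072 + 0.082110 = 0.26283.
By Bayes' theorem, P(H|E) = 0.18072 / 0.26283 = 0.688.

P(H | E) ≈ 0.688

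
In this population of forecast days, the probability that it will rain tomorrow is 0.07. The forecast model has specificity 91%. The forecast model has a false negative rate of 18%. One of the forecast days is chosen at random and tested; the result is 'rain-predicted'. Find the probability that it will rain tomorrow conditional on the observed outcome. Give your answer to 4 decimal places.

P(H | E) ≈ 0.4068

Let H be the event that it will rain tomorrow. P(H) = 0.07, so P(¬H) = 0.93. With E the 'rain-predicted' result, P(E|H) = 0.82 and P(E|¬H) = 0.09.
P(E) = 0.82·0.07 + 0.09·0.93 = 0.057400 + 0.083700 = 0.14110.
By Bayes' theorem, P(H|E) = 0.057400 / 0.14110 = 0.4068.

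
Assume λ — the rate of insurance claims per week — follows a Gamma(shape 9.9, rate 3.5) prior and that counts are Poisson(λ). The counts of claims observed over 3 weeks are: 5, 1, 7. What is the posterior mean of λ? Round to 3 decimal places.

Posterior mean ≈ 3.523

Total count ∑xᵢ = 13 over n = 3 weeks.
Gamma is conjugate to the Poisson likelihood: posterior is Gamma(shape = 9.9+13 = 22.9, rate = 3.5+3 = 6.5).
Posterior mean = shape/rate = 22.9/6.5 = 3.523.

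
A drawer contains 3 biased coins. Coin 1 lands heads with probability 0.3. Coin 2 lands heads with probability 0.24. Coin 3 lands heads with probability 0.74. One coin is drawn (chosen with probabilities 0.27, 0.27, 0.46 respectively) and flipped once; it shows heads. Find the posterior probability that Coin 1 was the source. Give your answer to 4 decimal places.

Posterior probability ≈ 0.1666

P(heads|C1) = 0.3; P(heads|C2) = 0.24; P(heads|C3) = 0.74.
Prior × likelihood for each source: 0.27·0.3=0.08100, 0.27·0.24=0.06480, 0.46·0.74=0.3404. Summing gives P(heads) = 0.48620.
P(Coin 1 | heads) = 0.08100 / 0.48620 = 0.1666.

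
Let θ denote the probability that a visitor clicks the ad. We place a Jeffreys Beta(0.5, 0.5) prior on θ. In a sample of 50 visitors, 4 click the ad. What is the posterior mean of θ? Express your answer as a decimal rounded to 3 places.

The binomial likelihood is conjugate to the Beta prior: with 4 successes and 46 failures, the posterior is Beta(0.5+4, 0.5+46) = Beta(4.5, 46.5).
E[θ | data] = 4.5/(4.5+46.5) = 0.088.

Posterior mean ≈ 0.088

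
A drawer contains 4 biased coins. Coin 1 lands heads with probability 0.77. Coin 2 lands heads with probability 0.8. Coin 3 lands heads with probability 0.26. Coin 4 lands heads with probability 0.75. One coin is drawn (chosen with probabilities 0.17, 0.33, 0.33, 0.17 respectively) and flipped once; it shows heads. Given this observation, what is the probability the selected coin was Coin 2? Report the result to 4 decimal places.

P(heads|C1) = 0.77; P(heads|C2) = 0.8; P(heads|C3) = 0.26; P(heads|C4) = 0.75.
Prior × likelihood for each source: 0.17·0.77=0.1309, 0.33·0.8=0.2640, 0.33·0.26=0.08580, 0.17·0.75=0.1275. Summing gives P(heads) = 0.60820.
P(Coin 2 | heads) = 0.2640 / 0.60820 = 0.4341.

Posterior probability ≈ 0.4341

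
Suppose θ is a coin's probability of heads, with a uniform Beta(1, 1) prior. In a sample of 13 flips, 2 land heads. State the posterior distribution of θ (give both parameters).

Observing 2 successes and 11 failures updates Beta(1, 1) by adding the success and failure counts to the two shape parameters: α = 1+2 = 3, β = 1+11 = 12.

Posterior: Beta(3, 12)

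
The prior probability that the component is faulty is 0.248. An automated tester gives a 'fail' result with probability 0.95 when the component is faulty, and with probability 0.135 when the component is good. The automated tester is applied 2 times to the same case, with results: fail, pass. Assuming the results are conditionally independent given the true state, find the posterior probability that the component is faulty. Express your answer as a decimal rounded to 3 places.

With H the event that the component is faulty, the joint likelihood of the observed sequence is P(data|H) = 0.95·0.05 = 0.047500 and P(data|¬H) = 0.135·0.865 = 0.11678.
Bayes: P(H|data) = 0.248·0.047500 / (0.248·0.047500 + 0.752·0.11678) = 0.011780/0.099595 = 0.1183.

Posterior P(H) ≈ 0.118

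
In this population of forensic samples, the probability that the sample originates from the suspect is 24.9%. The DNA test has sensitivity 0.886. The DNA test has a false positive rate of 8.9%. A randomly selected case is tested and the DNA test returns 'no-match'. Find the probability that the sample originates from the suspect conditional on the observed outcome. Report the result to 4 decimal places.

Write H for 'the sample originates from the suspect'. Prior odds H:¬H = 0.249/0.751 = 0.33156. For the 'no-match' outcome, the likelihood ratio is 0.114/0.911 = 0.12514.
Posterior odds = 0.33156 × 0.12514 = 0.041490, so P(H|E) = 0.041490/(1+0.041490) = 0.0398.

P(H | E) ≈ 0.0398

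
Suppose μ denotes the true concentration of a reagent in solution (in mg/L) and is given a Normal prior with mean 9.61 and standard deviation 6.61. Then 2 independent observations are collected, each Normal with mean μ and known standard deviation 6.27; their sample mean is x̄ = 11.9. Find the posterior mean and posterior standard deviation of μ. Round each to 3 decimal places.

Posterior mean ≈ 11.189; posterior SD ≈ 3.682

Prior precision 1/τ₀² = 1/6.61² = 0.0228874; data precision n/σ² = 2/6.27² = 0.0508739.
Posterior precision = 0.0228874 + 0.0508739 = 0.0737613, giving posterior SD = 1/√0.0737613 = 3.682.
Posterior mean = (0.0228874·9.61 + 0.0508739·11.9) / 0.0737613 = 11.189.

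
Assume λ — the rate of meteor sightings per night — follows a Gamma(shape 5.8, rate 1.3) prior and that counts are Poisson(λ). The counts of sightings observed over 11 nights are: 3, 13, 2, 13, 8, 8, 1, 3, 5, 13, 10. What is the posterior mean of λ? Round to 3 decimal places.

The Poisson likelihood adds the total count to the shape and the number of exposure periods to the rate. Here ∑xᵢ = 79 and n = 11, so shape 5.8→84.8 and rate 1.3→12.3.
E[λ | data] = 84.8/12.3 = 6.894.

Posterior mean ≈ 6.894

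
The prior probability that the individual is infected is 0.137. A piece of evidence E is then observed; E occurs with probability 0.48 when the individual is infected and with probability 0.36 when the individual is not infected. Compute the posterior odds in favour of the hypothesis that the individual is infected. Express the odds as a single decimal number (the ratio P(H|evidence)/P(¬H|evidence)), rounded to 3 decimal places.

Prior odds = 0.137/(1−0.137) = 0.15875.
Likelihood ratio for E = 0.48/0.36 = 1.3333.
Posterior odds = prior odds × LR = 0.21166.

Posterior odds ≈ 0.212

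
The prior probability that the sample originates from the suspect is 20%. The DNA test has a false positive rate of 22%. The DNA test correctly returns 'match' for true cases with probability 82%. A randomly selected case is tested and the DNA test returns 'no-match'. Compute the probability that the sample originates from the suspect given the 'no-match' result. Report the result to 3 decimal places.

P(H | E) ≈ 0.055

Let H be the event that the sample originates from the suspect. P(H) = 0.2, so P(¬H) = 0.8. With E the 'no-match' result, P(E|H) = 0.18 and P(E|¬H) = 0.78.
P(E) = 0.18·0.2 + 0.78·0.8 = 0.036000 + 0.62400 = 0.66000.
By Bayes' theorem, P(H|E) = 0.036000 / 0.66000 = 0.055.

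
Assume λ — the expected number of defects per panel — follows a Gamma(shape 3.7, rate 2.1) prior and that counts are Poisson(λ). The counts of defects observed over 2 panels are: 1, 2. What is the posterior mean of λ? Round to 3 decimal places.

Posterior mean ≈ 1.634

The Poisson likelihood adds the total count to the shape and the number of exposure periods to the rate. Here ∑xᵢ = 3 and n = 2, so shape 3.7→6.7 and rate 2.1→4.1.
E[λ | data] = 6.7/4.1 = 1.634.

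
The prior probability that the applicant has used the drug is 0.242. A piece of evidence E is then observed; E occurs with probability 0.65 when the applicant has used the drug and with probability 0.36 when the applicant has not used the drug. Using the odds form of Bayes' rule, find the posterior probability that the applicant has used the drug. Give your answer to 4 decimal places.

Prior odds = 0.242/(1−0.242) = 0.31926. In log-odds, ln(0.31926) = -1.1417.
Add log likelihood ratio: ln(1.8056) = 0.59087.
Posterior log-odds = -0.55088, so posterior odds = exp(-0.55088) = 0.57644. Converting, P(H|E) = 0.57644/1.5764 = 0.3657.

Posterior probability ≈ 0.3657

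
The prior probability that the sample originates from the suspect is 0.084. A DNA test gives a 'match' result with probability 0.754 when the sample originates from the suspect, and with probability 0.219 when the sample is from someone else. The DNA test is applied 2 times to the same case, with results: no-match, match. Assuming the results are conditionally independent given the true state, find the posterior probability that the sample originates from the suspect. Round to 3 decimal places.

Posterior P(H) ≈ 0.090

Let H be the event that the sample originates from the suspect; start with P(H) = 0.084. P('match'|H) = 0.754, P('match'|¬H) = 0.219.
Update on result 1 ('no-match'): P(H) ← 0.246·0.0840 / (0.246·0.0840 + 0.781·0.9160) = 0.020664/0.73606 = 0.0281.
Update on result 2 ('match'): P(H) ← 0.754·0.0281 / (0.754·0.0281 + 0.219·0.9719) = 0.021168/0.23402 = 0.0905.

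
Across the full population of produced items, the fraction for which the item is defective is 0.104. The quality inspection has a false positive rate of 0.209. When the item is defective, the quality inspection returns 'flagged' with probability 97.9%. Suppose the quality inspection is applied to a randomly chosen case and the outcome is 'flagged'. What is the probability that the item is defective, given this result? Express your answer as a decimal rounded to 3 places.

P(H | E) ≈ 0.352

Write H for 'the item is defective'. Prior odds H:¬H = 0.104/0.896 = 0.11607. For the 'flagged' outcome, the likelihood ratio is 0.979/0.209 = 4.6842.
Posterior odds = 0.11607 × 4.6842 = 0.54370, so P(H|E) = 0.54370/(1+0.54370) = 0.352.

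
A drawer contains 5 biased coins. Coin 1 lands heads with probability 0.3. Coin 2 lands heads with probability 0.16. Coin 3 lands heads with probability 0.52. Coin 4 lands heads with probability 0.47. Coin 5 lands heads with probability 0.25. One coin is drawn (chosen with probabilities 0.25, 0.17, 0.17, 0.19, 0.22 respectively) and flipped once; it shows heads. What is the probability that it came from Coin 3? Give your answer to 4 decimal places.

Tabulate prior·likelihood by source: [1] prior 0.25, lik 0.3, product 0.07500; [2] prior 0.17, lik 0.16, product 0.02720; [3] prior 0.17, lik 0.52, product 0.08840; [4] prior 0.19, lik 0.47, product 0.08930; [5] prior 0.22, lik 0.25, product 0.05500.
Normalizing constant = 0.33490; the posterior for Coin 3 is its product over the sum, 0.08840/0.33490 = 0.2640.

Posterior probability ≈ 0.2640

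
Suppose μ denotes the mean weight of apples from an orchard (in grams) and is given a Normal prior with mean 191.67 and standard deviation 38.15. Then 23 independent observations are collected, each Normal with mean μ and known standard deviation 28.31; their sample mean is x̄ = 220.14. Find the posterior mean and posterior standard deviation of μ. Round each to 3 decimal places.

Prior precision 1/τ₀² = 1/38.15² = 0.00068709; data precision n/σ² = 23/28.31² = 0.0286978.
Posterior precision = 0.00068709 + 0.0286978 = 0.0293849, giving posterior SD = 1/√0.0293849 = 5.834.
Posterior mean = (0.00068709·191.67 + 0.0286978·220.14) / 0.0293849 = 219.474.

Posterior mean ≈ 219.474; posterior SD ≈ 5.834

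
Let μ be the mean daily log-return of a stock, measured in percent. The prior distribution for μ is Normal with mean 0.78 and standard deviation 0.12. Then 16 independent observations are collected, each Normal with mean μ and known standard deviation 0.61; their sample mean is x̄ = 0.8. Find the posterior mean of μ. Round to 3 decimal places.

Prior precision 1/τ₀² = 1/0.12² = 69.4444; data precision n/σ² = 16/0.61² = 42.9992.
Posterior precision = 69.4444 + 42.9992 = 112.444.
Posterior mean = (69.4444·0.78 + 42.9992·0.8) / 112.444 = 0.788.

Posterior mean ≈ 0.788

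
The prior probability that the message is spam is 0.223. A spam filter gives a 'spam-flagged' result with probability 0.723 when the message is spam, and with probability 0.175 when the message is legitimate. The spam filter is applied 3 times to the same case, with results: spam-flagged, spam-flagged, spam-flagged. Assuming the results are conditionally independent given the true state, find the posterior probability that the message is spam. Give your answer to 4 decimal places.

With H the event that the message is spam, the joint likelihood of the observed sequence is P(data|H) = 0.723·0.723·0.723 = 0.37793 and P(data|¬H) = 0.175·0.175·0.175 = 0.0053594.
Bayes: P(H|data) = 0.223·0.37793 / (0.223·0.37793 + 0.777·0.0053594) = 0.084279/0.088443 = 0.9529.

Posterior P(H) ≈ 0.9529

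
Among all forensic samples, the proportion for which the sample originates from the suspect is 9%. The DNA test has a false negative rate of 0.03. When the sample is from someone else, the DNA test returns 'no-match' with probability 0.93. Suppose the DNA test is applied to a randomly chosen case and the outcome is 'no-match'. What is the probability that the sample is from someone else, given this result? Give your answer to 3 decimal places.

P(¬H | E) ≈ 0.997

Let H be the event that the sample originates from the suspect. P(H) = 0.09, so P(¬H) = 0.91. With E the 'no-match' result, P(E|H) = 0.03 and P(E|¬H) = 0.93.
P(E) = 0.03·0.09 + 0.93·0.91 = 0.0027000 + 0.84630 = 0.84900.
By Bayes' theorem, P(H|E) = 0.0027000 / 0.84900 = 0.003. Hence P(¬H|E) = 1 − 0.003 = 0.997.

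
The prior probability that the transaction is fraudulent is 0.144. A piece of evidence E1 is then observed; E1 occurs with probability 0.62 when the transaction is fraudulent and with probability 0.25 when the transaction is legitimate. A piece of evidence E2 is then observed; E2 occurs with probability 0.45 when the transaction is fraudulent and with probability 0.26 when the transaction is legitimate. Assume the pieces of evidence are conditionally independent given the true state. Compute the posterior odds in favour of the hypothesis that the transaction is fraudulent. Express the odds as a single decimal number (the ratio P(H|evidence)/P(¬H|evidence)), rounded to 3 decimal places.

Posterior odds ≈ 0.722

Prior odds = 0.144/(1−0.144) = 0.16822.
Likelihood ratio for E1 = 0.62/0.25 = 2.4800.
Likelihood ratio for E2 = 0.45/0.26 = 1.7308.
Posterior odds = prior odds × LR₁ × LR₂ = 0.72207.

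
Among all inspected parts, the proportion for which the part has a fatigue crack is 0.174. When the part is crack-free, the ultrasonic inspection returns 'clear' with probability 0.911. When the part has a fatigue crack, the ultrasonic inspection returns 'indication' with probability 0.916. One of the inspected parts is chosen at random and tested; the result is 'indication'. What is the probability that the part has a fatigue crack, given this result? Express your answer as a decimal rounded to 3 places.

P(H | E) ≈ 0.684

Let H be the event that the part has a fatigue crack. P(H) = 0.174, so P(¬H) = 0.826. With E the 'indication' result, P(E|H) = 0.916 and P(E|¬H) = 0.089.
P(E) = 0.916·0.174 + 0.089·0.826 = 0.15938 + 0.073514 = 0.23290.
By Bayes' theorem, P(H|E) = 0.15938 / 0.23290 = 0.684.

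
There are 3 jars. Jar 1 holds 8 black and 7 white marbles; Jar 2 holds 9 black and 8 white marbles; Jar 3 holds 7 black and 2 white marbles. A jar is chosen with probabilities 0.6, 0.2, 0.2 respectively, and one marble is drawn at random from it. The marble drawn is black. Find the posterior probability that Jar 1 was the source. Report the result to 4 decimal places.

Posterior probability ≈ 0.5504

P(black|Jar 1) = 0.5333; P(black|Jar 2) = 0.5294; P(black|Jar 3) = 0.7778.
Prior × likelihood for each source: 0.6·0.5333=0.3200, 0.2·0.5294=0.1059, 0.2·0.7778=0.1556. Summing gives P(black) = 0.58144.
P(Jar 1 | black) = 0.3200 / 0.58144 = 0.5504.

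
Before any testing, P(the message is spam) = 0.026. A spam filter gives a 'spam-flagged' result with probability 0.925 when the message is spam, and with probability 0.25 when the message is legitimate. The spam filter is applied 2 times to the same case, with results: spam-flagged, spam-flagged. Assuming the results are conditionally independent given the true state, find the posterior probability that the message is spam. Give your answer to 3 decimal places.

With H the event that the message is spam, the joint likelihood of the observed sequence is P(data|H) = 0.925·0.925 = 0.85563 and P(data|¬H) = 0.25·0.25 = 0.062500.
Bayes: P(H|data) = 0.026·0.85563 / (0.026·0.85563 + 0.974·0.062500) = 0.022246/0.083121 = 0.2676.

Posterior P(H) ≈ 0.268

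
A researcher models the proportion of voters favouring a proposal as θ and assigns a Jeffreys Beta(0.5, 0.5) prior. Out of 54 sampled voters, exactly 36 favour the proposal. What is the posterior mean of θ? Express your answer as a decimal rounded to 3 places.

Posterior mean ≈ 0.664

Observing 36 successes and 18 failures updates Beta(0.5, 0.5) by adding the success and failure counts to the two shape parameters: α = 0.5+36 = 36.5, β = 0.5+18 = 18.5.
E[θ | data] = 36.5/(36.5+18.5) = 0.664.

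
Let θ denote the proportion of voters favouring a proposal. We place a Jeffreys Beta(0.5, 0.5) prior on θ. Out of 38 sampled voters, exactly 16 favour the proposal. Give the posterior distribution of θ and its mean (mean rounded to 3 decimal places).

The binomial likelihood is conjugate to the Beta prior: with 16 successes and 22 failures, the posterior is Beta(0.5+16, 0.5+22) = Beta(16.5, 22.5).
Posterior mean = α/(α+β) = 16.5/39 = 0.423.

Posterior: Beta(16.5, 22.5); mean ≈ 0.423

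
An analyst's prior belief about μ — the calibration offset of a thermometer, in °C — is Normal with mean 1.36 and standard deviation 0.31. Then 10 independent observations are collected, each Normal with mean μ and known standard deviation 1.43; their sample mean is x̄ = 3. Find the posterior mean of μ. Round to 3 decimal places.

With known σ, the Normal prior is conjugate. Weight on the data is w = (n/σ²)/(n/σ² + 1/τ₀²) = 4.89021/(4.89021+10.4058) = 0.31970.
Posterior mean = w·x̄ + (1−w)·μ₀ = 0.31970·3 + 0.68030·1.36 = 1.884.

Posterior mean ≈ 1.884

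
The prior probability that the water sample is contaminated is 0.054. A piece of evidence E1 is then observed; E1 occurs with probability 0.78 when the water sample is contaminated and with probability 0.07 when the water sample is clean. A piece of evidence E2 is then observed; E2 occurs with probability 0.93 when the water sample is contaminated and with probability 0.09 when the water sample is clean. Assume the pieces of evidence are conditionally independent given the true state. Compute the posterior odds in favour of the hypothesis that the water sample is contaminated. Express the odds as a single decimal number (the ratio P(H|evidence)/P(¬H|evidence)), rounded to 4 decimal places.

Posterior odds ≈ 6.5726

Prior odds = 0.054/(1−0.054) = 0.057082.
Likelihood ratio for E1 = 0.78/0.07 = 11.143.
Likelihood ratio for E2 = 0.93/0.09 = 10.333.
Posterior odds = prior odds × LR₁ × LR₂ = 6.5726.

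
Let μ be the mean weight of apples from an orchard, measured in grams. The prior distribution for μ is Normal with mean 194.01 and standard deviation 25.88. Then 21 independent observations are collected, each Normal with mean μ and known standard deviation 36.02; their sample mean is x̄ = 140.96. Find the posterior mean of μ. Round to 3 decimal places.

Posterior mean ≈ 145.440

Prior precision 1/τ₀² = 1/25.88² = 0.00149304; data precision n/σ² = 21/36.02² = 0.0161857.
Posterior precision = 0.00149304 + 0.0161857 = 0.0176788.
Posterior mean = (0.00149304·194.01 + 0.0161857·140.96) / 0.0176788 = 145.440.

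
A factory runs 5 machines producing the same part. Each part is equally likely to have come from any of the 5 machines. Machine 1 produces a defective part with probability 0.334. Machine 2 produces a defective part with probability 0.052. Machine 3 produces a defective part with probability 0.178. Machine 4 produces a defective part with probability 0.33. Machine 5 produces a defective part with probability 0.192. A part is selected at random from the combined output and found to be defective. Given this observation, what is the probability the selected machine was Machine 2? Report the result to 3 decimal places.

Posterior probability ≈ 0.048

Tabulate prior·likelihood by source: [1] prior 0.2, lik 0.334, product 0.06680; [2] prior 0.2, lik 0.052, product 0.01040; [3] prior 0.2, lik 0.178, product 0.03560; [4] prior 0.2, lik 0.33, product 0.06600; [5] prior 0.2, lik 0.192, product 0.03840.
Normalizing constant = 0.21720; the posterior for Machine 2 is its product over the sum, 0.01040/0.21720 = 0.048.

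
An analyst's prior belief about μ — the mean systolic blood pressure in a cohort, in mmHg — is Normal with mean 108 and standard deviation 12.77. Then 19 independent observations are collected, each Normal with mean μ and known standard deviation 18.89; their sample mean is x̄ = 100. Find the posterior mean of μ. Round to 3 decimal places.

Prior precision 1/τ₀² = 1/12.77² = 0.00613223; data precision n/σ² = 19/18.89² = 0.0532463.
Posterior precision = 0.00613223 + 0.0532463 = 0.0593786.
Posterior mean = (0.00613223·108 + 0.0532463·100) / 0.0593786 = 100.826.

Posterior mean ≈ 100.826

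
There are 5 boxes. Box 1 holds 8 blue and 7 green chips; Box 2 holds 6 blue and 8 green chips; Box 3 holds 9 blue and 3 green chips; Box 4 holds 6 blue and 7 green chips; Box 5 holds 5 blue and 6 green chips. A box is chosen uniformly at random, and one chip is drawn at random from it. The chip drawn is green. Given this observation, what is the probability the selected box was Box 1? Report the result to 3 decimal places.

Tabulate prior·likelihood by source: [1] prior 0.2, lik 0.4667, product 0.09333; [2] prior 0.2, lik 0.5714, product 0.1143; [3] prior 0.2, lik 0.25, product 0.05000; [4] prior 0.2, lik 0.5385, product 0.1077; [5] prior 0.2, lik 0.5455, product 0.1091.
Normalizing constant = 0.47440; the posterior for Box 1 is its product over the sum, 0.09333/0.47440 = 0.197.

Posterior probability ≈ 0.197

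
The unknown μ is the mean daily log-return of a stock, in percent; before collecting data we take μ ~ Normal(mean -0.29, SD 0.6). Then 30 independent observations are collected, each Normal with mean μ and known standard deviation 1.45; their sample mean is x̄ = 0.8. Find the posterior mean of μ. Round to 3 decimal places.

Posterior mean ≈ 0.622

With known σ, the Normal prior is conjugate. Weight on the data is w = (n/σ²)/(n/σ² + 1/τ₀²) = 14.2687/(14.2687+2.77778) = 0.83705.
Posterior mean = w·x̄ + (1−w)·μ₀ = 0.83705·0.8 + 0.16295·-0.29 = 0.622.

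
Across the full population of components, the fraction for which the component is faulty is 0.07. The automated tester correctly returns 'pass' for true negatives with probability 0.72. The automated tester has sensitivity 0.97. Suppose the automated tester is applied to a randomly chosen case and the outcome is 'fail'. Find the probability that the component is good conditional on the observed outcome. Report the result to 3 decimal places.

Write H for 'the component is faulty'. Prior odds H:¬H = 0.07/0.93 = 0.075269. For the 'fail' outcome, the likelihood ratio is 0.97/0.28 = 3.4643.
Posterior odds = 0.075269 × 3.4643 = 0.26075, so P(H|E) = 0.26075/(1+0.26075) = 0.207. Then P(¬H|E) = 1 − 0.207 = 0.793.

P(¬H | E) ≈ 0.793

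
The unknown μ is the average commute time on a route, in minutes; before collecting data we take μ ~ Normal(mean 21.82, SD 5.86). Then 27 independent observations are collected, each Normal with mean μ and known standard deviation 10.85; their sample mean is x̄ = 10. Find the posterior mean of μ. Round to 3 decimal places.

With known σ, the Normal prior is conjugate. Weight on the data is w = (n/σ²)/(n/σ² + 1/τ₀²) = 0.229353/(0.229353+0.0291209) = 0.88734.
Posterior mean = w·x̄ + (1−w)·μ₀ = 0.88734·10 + 0.11266·21.82 = 11.332.

Posterior mean ≈ 11.332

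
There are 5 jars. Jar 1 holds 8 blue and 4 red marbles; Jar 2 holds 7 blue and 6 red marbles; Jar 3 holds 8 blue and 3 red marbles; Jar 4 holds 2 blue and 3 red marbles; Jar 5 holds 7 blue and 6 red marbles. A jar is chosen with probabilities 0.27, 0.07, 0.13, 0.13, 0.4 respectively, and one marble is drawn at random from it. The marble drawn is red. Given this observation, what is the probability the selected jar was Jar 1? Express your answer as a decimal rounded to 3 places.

Tabulate prior·likelihood by source: [1] prior 0.27, lik 0.3333, product 0.09000; [2] prior 0.07, lik 0.4615, product 0.03231; [3] prior 0.13, lik 0.2727, product 0.03545; [4] prior 0.13, lik 0.6, product 0.07800; [5] prior 0.4, lik 0.4615, product 0.1846.
Normalizing constant = 0.42038; the posterior for Jar 1 is its product over the sum, 0.09000/0.42038 = 0.214.

Posterior probability ≈ 0.214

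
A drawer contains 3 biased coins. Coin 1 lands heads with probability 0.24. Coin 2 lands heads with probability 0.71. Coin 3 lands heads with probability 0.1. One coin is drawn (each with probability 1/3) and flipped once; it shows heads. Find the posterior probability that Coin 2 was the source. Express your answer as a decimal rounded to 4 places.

Posterior probability ≈ 0.6762

Tabulate prior·likelihood by source: [1] prior 0.333333, lik 0.24, product 0.08000; [2] prior 0.333333, lik 0.71, product 0.2367; [3] prior 0.333333, lik 0.1, product 0.03333.
Normalizing constant = 0.35000; the posterior for Coin 2 is its product over the sum, 0.2367/0.35000 = 0.6762.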